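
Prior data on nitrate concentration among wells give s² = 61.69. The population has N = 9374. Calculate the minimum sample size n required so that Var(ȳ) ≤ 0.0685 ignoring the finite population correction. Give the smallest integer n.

Without fpc, n₀ = s²/D = 61.69/0.0685 = 900.5839.
Rounding up, n = 901.

901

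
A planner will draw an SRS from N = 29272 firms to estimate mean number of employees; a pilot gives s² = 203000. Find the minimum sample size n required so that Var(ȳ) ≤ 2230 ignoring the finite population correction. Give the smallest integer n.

Without fpc, n₀ = s²/D = 203000/2230 = 91.0314.
Rounding up, n = 92.

92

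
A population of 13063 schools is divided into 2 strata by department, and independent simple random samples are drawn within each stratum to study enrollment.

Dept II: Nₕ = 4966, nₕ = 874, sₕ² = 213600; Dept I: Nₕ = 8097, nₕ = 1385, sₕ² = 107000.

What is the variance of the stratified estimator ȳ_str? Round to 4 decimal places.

53.7086

Var(ȳ_str) = Σₕ Wₕ²(1 − fₕ)sₕ²/nₕ with Wₕ = Nₕ/N, N = 13063.
Dept II: Wₕ = 0.38015770; term = 0.38015770²·(1 − 0.17599678)·213600/874 = 29.103572.
Dept I: Wₕ = 0.61984230; term = 0.61984230²·(1 − 0.17105101)·107000/1385 = 24.605049.
Sum = 53.708621.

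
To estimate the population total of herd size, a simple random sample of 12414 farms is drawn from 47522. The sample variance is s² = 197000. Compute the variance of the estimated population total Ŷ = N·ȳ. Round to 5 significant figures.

Var(Ŷ) = N²·Var(ȳ) = N²·(1 − n/N)·s²/n.
f = 12414/47522 = 0.26122638; Var(ȳ) = 0.73877362·197000/12414 = 11.723732.
Var(Ŷ) = 47522² · 11.723732 = 2.6476179 × 10^10.

2.6476 × 10^10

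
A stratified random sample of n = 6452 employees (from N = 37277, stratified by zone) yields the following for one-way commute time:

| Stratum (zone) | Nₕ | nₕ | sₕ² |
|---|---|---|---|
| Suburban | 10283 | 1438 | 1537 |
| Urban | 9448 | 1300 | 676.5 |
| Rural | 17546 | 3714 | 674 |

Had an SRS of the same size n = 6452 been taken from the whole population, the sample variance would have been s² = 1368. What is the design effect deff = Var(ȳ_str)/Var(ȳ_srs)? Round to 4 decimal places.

Var(ȳ_str) = Σ Wₕ²(1−fₕ)sₕ²/nₕ with Wₕ = Nₕ/37277:
  Suburban: (10283/37277)²·(1−1438/10283)·1537/1438 = 0.069960152
  Urban: (9448/37277)²·(1−1300/9448)·676.5/1300 = 0.028829257
  Rural: (17546/37277)²·(1−3714/17546)·674/3714 = 0.031695616
  → Var(ȳ_str) = 0.13048503.
Var(ȳ_srs) = (1 − 6452/37277)·1368/6452 = 0.17532905.
deff = 0.13048503 / 0.17532905 = 0.7442.

0.7442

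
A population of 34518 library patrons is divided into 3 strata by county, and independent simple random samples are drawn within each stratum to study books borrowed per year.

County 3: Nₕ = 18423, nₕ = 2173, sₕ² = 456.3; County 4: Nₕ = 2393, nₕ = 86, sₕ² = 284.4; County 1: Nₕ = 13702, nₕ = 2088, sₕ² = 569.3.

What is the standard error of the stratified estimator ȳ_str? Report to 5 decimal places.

Var(ȳ_str) = Σₕ Wₕ²(1 − fₕ)sₕ²/nₕ with Wₕ = Nₕ/N, N = 34518.
County 3: Wₕ = 0.53372154; term = 0.53372154²·(1 − 0.11795039)·456.3/2173 = 0.052761023.
County 4: Wₕ = 0.06932615; term = 0.06932615²·(1 − 0.03593815)·284.4/86 = 0.01532252.
County 1: Wₕ = 0.39695231; term = 0.39695231²·(1 − 0.15238651)·569.3/2088 = 0.036415412.
Sum = 0.10449896.
SE = √(0.10449896) = 0.32326.

0.32326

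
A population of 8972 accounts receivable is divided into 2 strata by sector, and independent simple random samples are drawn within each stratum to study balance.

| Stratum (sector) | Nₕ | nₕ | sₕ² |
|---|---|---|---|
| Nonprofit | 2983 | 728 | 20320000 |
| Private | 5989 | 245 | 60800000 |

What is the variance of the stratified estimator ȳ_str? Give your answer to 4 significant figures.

108400

Var(ȳ_str) = Σₕ Wₕ²(1 − fₕ)sₕ²/nₕ with Wₕ = Nₕ/N, N = 8972.
Nonprofit: Wₕ = 0.33247882; term = 0.33247882²·(1 − 0.24404961)·20320000/728 = 2332.4567.
Private: Wₕ = 0.66752118; term = 0.66752118²·(1 − 0.04090833)·60800000/245 = 106054.16.
Sum = 108386.62.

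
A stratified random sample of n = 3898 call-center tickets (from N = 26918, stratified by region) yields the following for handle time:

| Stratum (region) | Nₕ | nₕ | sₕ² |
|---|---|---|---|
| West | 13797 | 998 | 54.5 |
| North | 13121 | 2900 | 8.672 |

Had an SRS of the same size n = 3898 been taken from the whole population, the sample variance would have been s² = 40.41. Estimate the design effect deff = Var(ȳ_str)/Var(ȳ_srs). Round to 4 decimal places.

Var(ȳ_str) = Σ Wₕ²(1−fₕ)sₕ²/nₕ with Wₕ = Nₕ/26918:
  West: (13797/26918)²·(1−998/13797)·54.5/998 = 0.013308867
  North: (13121/26918)²·(1−2900/13121)·8.672/2900 = 5.5347246 × 10^-4
  → Var(ȳ_str) = 0.013862339.
Var(ȳ_srs) = (1 − 3898/26918)·40.41/3898 = 0.0088656289.
deff = 0.013862339 / 0.0088656289 = 1.5636.

1.5636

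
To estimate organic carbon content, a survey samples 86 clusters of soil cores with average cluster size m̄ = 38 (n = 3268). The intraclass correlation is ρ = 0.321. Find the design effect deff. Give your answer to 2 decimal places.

12.88

deff = 1 + (38 − 1)·0.321 = 1 + 11.877 = 12.877.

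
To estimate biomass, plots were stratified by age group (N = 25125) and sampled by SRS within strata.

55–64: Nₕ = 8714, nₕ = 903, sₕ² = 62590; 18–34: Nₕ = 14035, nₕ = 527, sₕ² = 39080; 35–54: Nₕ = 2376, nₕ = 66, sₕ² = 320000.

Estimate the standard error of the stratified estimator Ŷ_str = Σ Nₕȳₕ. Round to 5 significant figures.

Var(Ŷ_str) = Σₕ Nₕ²(1 − fₕ)sₕ²/nₕ.
55–64: 8714²·(1 − 903/8714)·62590/903 = 4.7178203 × 10^9.
18–34: 14035²·(1 − 527/14035)·39080/527 = 1.4058773 × 10^10.
35–54: 2376²·(1 − 66/2376)·320000/66 = 2.66112 × 10^10.
Sum = 4.5387793 × 10^10.
SE = √(4.5387793 × 10^10) = 213040.

213040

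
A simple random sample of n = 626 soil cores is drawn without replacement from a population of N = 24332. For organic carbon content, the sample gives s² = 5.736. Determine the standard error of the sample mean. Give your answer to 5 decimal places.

Under SRS without replacement, Var(ȳ) = (1 − f)·s²/n with f = n/N = 626/24332 = 0.02572744.
Var(ȳ) = (1 − 0.02572744)·5.736/626 = 0.97427256·0.0091629393 = 0.0089272004.
SE(ȳ) = √(0.0089272004) = 0.09448.

0.09448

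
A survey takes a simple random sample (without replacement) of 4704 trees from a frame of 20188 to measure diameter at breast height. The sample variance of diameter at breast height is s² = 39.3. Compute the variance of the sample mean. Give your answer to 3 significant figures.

0.00641

Under SRS without replacement, Var(ȳ) = (1 − f)·s²/n with f = n/N = 4704/20188 = 0.23300971.
Var(ȳ) = (1 − 0.23300971)·39.3/4704 = 0.76699029·0.0083545918 = 0.0064078908.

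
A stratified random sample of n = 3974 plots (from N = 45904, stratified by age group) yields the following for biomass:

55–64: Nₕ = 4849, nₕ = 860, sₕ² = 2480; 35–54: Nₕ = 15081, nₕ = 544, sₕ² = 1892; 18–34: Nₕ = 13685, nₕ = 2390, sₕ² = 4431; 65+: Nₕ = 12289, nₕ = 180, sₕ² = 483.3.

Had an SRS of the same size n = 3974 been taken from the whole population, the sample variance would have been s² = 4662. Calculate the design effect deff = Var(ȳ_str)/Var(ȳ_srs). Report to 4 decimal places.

Var(ȳ_str) = Σ Wₕ²(1−fₕ)sₕ²/nₕ with Wₕ = Nₕ/45904:
  55–64: (4849/45904)²·(1−860/4849)·2480/860 = 0.026470881
  35–54: (15081/45904)²·(1−544/15081)·1892/544 = 0.36184794
  18–34: (13685/45904)²·(1−2390/13685)·4431/2390 = 0.13599841
  65+: (12289/45904)²·(1−180/12289)·483.3/180 = 0.18961297
  → Var(ȳ_str) = 0.7139302.
Var(ȳ_srs) = (1 − 3974/45904)·4662/3974 = 1.0715655.
deff = 0.7139302 / 1.0715655 = 0.6662.

0.6662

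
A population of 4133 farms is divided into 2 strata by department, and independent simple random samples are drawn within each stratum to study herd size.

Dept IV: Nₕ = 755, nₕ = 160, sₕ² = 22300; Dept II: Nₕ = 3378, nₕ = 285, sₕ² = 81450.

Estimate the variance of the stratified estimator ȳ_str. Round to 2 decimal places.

Var(ȳ_str) = Σₕ Wₕ²(1 − fₕ)sₕ²/nₕ with Wₕ = Nₕ/N, N = 4133.
Dept IV: Wₕ = 0.18267602; term = 0.18267602²·(1 − 0.21192053)·22300/160 = 3.6653714.
Dept II: Wₕ = 0.81732398; term = 0.81732398²·(1 − 0.08436945)·81450/285 = 174.80546.
Sum = 178.47083.

178.47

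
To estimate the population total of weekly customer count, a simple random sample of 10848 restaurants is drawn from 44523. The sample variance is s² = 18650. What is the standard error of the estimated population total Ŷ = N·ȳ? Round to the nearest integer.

Var(Ŷ) = N²·Var(ȳ) = N²·(1 − n/N)·s²/n.
f = 10848/44523 = 0.24364935; Var(ȳ) = 0.75635065·18650/10848 = 1.3003263.
Var(Ŷ) = 44523² · 1.3003263 = 2.5776336 × 10^9.
SE(Ŷ) = √(2.5776336 × 10^9) = 50770.

50770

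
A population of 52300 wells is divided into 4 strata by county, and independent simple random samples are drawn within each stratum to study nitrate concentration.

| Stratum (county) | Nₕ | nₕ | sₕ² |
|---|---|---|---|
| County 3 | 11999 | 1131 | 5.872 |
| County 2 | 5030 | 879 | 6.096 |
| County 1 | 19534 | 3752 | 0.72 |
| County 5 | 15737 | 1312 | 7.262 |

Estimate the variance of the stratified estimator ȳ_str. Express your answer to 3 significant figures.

Var(ȳ_str) = Σₕ Wₕ²(1 − fₕ)sₕ²/nₕ with Wₕ = Nₕ/N, N = 52300.
County 3: Wₕ = 0.22942639; term = 0.22942639²·(1 − 0.09425785)·5.872/1131 = 2.4752254 × 10^-4.
County 2: Wₕ = 0.09617591; term = 0.09617591²·(1 − 0.17475149)·6.096/879 = 5.2938718 × 10^-5.
County 1: Wₕ = 0.37349904; term = 0.37349904²·(1 − 0.19207536)·0.72/3752 = 2.1628157 × 10^-5.
County 5: Wₕ = 0.30089866; term = 0.30089866²·(1 − 0.08337040)·7.262/1312 = 4.5936383 × 10^-4.
Sum = 7.8145325 × 10^-4.

7.81 × 10^-4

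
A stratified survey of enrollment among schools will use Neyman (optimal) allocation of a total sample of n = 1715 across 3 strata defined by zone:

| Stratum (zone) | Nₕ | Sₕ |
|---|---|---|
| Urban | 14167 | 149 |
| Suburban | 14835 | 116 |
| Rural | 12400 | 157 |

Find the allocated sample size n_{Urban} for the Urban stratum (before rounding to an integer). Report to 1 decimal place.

626.5

Neyman allocation: nₕ = n·NₕSₕ / Σⱼ NⱼSⱼ.
Σ NⱼSⱼ = 14167·149 + 14835·116 + 12400·157 = 5.778543 × 10^6.
n_{Urban} = 1715·14167·149 / (5.778543 × 10^6) = 626.5.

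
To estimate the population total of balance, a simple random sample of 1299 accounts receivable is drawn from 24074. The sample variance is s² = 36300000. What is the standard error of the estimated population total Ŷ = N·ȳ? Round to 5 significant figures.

3.9143 × 10^6

Var(Ŷ) = N²·Var(ȳ) = N²·(1 − n/N)·s²/n.
f = 1299/24074 = 0.05395863; Var(ȳ) = 0.94604137·36300000/1299 = 26436.722.
Var(Ŷ) = 24074² · 26436.722 = 1.53216 × 10^13.
SE(Ŷ) = √(1.53216 × 10^13) = 3.9143 × 10^6.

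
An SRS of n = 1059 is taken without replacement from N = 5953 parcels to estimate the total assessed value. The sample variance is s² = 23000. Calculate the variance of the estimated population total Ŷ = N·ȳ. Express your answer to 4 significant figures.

Var(Ŷ) = N²·Var(ȳ) = N²·(1 − n/N)·s²/n.
f = 1059/5953 = 0.17789350; Var(ȳ) = 0.82210650·23000/1059 = 17.855004.
Var(Ŷ) = 5953² · 17.855004 = 6.3274936 × 10^8.

6.327 × 10^8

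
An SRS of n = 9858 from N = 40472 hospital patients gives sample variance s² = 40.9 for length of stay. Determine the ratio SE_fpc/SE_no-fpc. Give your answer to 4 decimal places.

f = n/N = 9858/40472 = 0.24357581.
SE_no-fpc = √(s²/n) = 0.064412069; SE_fpc = √((1−f)s²/n) = 0.056020883.
Ratio = √(1−f) = 0.86972651.

0.8697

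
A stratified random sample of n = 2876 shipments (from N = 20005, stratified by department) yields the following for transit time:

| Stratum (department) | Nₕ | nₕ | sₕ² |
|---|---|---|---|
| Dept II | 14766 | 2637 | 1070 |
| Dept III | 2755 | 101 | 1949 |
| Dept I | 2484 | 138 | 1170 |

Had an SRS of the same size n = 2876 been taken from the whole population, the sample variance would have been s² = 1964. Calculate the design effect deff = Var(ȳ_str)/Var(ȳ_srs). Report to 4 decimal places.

Var(ȳ_str) = Σ Wₕ²(1−fₕ)sₕ²/nₕ with Wₕ = Nₕ/20005:
  Dept II: (14766/20005)²·(1−2637/14766)·1070/2637 = 0.18158685
  Dept III: (2755/20005)²·(1−101/2755)·1949/101 = 0.3525623
  Dept I: (2484/20005)²·(1−138/2484)·1170/138 = 0.12345516
  → Var(ȳ_str) = 0.65760431.
Var(ȳ_srs) = (1 − 2876/20005)·1964/2876 = 0.58471745.
deff = 0.65760431 / 0.58471745 = 1.1247.

1.1247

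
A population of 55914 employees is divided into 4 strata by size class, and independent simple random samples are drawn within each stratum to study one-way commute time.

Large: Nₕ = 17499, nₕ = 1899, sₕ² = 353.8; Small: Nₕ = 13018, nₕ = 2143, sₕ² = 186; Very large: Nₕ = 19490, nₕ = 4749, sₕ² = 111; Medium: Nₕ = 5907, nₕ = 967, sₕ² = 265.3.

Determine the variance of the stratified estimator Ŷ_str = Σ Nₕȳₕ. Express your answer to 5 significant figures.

7.7868 × 10^7

Var(Ŷ_str) = Σₕ Nₕ²(1 − fₕ)sₕ²/nₕ.
Large: 17499²·(1 − 1899/17499)·353.8/1899 = 5.0859337 × 10^7.
Small: 13018²·(1 − 2143/13018)·186/2143 = 1.2287522 × 10^7.
Very large: 19490²·(1 − 4749/19490)·111/4749 = 6.7152099 × 10^6.
Medium: 5907²·(1 − 967/5907)·265.3/967 = 8.0057992 × 10^6.
Sum = 7.7867868 × 10^7.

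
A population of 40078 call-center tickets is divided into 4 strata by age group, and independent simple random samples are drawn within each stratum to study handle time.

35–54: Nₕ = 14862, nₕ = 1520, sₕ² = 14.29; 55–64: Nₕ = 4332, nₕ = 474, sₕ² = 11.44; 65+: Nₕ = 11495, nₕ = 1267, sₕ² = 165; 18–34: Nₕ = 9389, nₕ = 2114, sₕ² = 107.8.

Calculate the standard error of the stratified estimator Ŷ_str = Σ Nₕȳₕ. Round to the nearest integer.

Var(Ŷ_str) = Σₕ Nₕ²(1 − fₕ)sₕ²/nₕ.
35–54: 14862²·(1 − 1520/14862)·14.29/1520 = 1.8641757 × 10^6.
55–64: 4332²·(1 − 474/4332)·11.44/474 = 403365.13.
65+: 11495²·(1 − 1267/11495)·165/1267 = 1.5311122 × 10^7.
18–34: 9389²·(1 − 2114/9389)·107.8/2114 = 3.4831014 × 10^6.
Sum = 2.1061764 × 10^7.
SE = √(2.1061764 × 10^7) = 4589.

4589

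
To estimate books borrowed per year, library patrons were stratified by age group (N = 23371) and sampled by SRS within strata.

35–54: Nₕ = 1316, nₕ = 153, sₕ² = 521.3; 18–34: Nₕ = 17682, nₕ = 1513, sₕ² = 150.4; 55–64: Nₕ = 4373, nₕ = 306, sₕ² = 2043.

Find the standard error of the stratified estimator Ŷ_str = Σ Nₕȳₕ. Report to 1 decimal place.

12344.1

Var(Ŷ_str) = Σₕ Nₕ²(1 − fₕ)sₕ²/nₕ.
35–54: 1316²·(1 − 153/1316)·521.3/153 = 5.2147309 × 10^6.
18–34: 17682²·(1 − 1513/17682)·150.4/1513 = 2.841996 × 10^7.
55–64: 4373²·(1 − 306/4373)·2043/306 = 1.1874097 × 10^8.
Sum = 1.5237566 × 10^8.
SE = √(1.5237566 × 10^8) = 12344.1.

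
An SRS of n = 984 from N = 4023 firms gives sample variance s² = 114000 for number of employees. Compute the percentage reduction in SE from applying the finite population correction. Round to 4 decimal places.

f = n/N = 984/4023 = 0.24459359.
SE_no-fpc = √(s²/n) = 10.763534; SE_fpc = √((1−f)s²/n) = 9.3550306.
Ratio = √(1−f) = 0.86914119. Reduction = 100·(1 − 0.86914119) = 13.0859%.

13.0859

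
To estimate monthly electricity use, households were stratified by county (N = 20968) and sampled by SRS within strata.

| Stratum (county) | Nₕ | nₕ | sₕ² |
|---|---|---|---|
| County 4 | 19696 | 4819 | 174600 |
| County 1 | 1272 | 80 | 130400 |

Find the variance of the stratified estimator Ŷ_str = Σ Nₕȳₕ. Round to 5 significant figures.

Var(Ŷ_str) = Σₕ Nₕ²(1 − fₕ)sₕ²/nₕ.
County 4: 19696²·(1 − 4819/19696)·174600/4819 = 1.0616484 × 10^10.
County 1: 1272²·(1 − 80/1272)·130400/80 = 2.4714451 × 10^9.
Sum = 1.3087929 × 10^10.

1.3088 × 10^10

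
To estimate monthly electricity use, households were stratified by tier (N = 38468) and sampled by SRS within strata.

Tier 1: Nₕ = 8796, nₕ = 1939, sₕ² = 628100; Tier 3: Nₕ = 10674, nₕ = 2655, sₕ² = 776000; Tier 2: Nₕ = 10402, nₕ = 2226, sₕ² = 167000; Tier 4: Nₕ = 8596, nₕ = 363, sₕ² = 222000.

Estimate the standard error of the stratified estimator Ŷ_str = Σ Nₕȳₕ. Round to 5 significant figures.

306950

Var(Ŷ_str) = Σₕ Nₕ²(1 − fₕ)sₕ²/nₕ.
Tier 1: 8796²·(1 − 1939/8796)·628100/1939 = 1.9537561 × 10^10.
Tier 3: 10674²·(1 − 2655/10674)·776000/2655 = 2.501754 × 10^10.
Tier 2: 10402²·(1 − 2226/10402)·167000/2226 = 6.3804167 × 10^9.
Tier 4: 8596²·(1 − 363/8596)·222000/363 = 4.3281357 × 10^10.
Sum = 9.4216875 × 10^10.
SE = √(9.4216875 × 10^10) = 306950.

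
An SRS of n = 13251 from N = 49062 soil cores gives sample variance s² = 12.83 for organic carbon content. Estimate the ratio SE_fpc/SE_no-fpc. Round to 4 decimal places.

f = n/N = 13251/49062 = 0.27008683.
SE_no-fpc = √(s²/n) = 0.031116375; SE_fpc = √((1−f)s²/n) = 0.026584262.
Ratio = √(1−f) = 0.85434956.

0.8543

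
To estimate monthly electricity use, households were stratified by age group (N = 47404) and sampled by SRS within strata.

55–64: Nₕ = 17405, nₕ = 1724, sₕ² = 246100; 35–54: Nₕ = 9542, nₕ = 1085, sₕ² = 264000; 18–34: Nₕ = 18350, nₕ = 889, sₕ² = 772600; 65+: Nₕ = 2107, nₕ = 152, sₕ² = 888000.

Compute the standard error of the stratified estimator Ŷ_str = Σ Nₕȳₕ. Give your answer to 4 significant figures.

Var(Ŷ_str) = Σₕ Nₕ²(1 − fₕ)sₕ²/nₕ.
55–64: 17405²·(1 − 1724/17405)·246100/1724 = 3.8960286 × 10^10.
35–54: 9542²·(1 − 1085/9542)·264000/1085 = 1.9634956 × 10^10.
18–34: 18350²·(1 − 889/18350)·772600/889 = 2.7845699 × 10^11.
65+: 2107²·(1 − 152/2107)·888000/152 = 2.4064712 × 10^10.
Sum = 3.6111694 × 10^11.
SE = √(3.6111694 × 10^11) = 600900.

600900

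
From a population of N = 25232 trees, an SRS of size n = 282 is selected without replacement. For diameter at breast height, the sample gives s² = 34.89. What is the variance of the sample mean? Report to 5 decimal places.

0.12234

Under SRS without replacement, Var(ȳ) = (1 − f)·s²/n with f = n/N = 282/25232 = 0.01117628.
Var(ȳ) = (1 − 0.01117628)·34.89/282 = 0.98882372·0.1237234 = 0.12234064.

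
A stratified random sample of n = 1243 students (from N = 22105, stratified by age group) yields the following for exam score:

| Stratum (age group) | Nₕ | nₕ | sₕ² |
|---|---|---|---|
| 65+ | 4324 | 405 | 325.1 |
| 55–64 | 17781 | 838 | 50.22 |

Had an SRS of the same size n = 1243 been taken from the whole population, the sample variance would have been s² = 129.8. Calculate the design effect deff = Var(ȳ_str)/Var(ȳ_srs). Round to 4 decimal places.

0.6574

Var(ȳ_str) = Σ Wₕ²(1−fₕ)sₕ²/nₕ with Wₕ = Nₕ/22105:
  65+: (4324/22105)²·(1−405/4324)·325.1/405 = 0.027838245
  55–64: (17781/22105)²·(1−838/17781)·50.22/838 = 0.036948613
  → Var(ȳ_str) = 0.064786858.
Var(ȳ_srs) = (1 − 1243/22105)·129.8/1243 = 0.098552804.
deff = 0.064786858 / 0.098552804 = 0.6574.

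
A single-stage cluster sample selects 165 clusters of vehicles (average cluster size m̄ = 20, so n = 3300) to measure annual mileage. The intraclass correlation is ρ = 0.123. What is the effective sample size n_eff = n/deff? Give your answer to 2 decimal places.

deff = 1 + (20 − 1)·0.123 = 1 + 2.337 = 3.337.
n_eff = 3300 / 3.337 = 988.91.

988.91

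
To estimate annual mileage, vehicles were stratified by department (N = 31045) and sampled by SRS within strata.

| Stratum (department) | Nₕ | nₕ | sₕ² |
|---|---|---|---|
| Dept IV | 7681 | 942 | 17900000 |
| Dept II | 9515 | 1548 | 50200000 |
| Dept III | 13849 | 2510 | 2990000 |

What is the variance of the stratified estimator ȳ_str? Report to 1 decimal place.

Var(ȳ_str) = Σₕ Wₕ²(1 − fₕ)sₕ²/nₕ with Wₕ = Nₕ/N, N = 31045.
Dept IV: Wₕ = 0.24741504; term = 0.24741504²·(1 − 0.12264028)·17900000/942 = 1020.5447.
Dept II: Wₕ = 0.30649058; term = 0.30649058²·(1 − 0.16269049)·50200000/1548 = 2550.6628.
Dept III: Wₕ = 0.44609438; term = 0.44609438²·(1 − 0.18124052)·2990000/2510 = 194.09185.
Sum = 3765.2994.

3765.3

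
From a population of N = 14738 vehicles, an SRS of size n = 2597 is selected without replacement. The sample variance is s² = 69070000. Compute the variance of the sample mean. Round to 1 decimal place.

Under SRS without replacement, Var(ȳ) = (1 − f)·s²/n with f = n/N = 2597/14738 = 0.17621115.
Var(ȳ) = (1 − 0.17621115)·69070000/2597 = 0.82378885·26596.072 = 21909.548.

21909.5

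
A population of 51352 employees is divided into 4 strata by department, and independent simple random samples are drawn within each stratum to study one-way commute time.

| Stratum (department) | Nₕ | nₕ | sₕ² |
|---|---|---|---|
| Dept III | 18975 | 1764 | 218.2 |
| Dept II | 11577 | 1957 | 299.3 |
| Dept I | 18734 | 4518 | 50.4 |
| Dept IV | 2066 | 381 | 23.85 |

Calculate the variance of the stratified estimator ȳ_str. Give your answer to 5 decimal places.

0.02299

Var(ȳ_str) = Σₕ Wₕ²(1 − fₕ)sₕ²/nₕ with Wₕ = Nₕ/N, N = 51352.
Dept III: Wₕ = 0.36950849; term = 0.36950849²·(1 − 0.09296443)·218.2/1764 = 0.015318962.
Dept II: Wₕ = 0.22544399; term = 0.22544399²·(1 − 0.16904207)·299.3/1957 = 0.0064591039.
Dept I: Wₕ = 0.36481539; term = 0.36481539²·(1 − 0.24116579)·50.4/4518 = 0.0011266202.
Dept IV: Wₕ = 0.04023212; term = 0.04023212²·(1 − 0.18441433)·23.85/381 = 8.263783 × 10^-5.
Sum = 0.022987324.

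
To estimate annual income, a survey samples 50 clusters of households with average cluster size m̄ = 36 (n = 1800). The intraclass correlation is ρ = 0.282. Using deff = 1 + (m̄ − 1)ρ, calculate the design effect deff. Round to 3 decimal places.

10.870

deff = 1 + (36 − 1)·0.282 = 1 + 9.87 = 10.87.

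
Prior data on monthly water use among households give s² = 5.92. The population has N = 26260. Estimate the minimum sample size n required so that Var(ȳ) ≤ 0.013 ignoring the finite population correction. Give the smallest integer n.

456

Without fpc, n₀ = s²/D = 5.92/0.013 = 455.3846.
Rounding up, n = 456.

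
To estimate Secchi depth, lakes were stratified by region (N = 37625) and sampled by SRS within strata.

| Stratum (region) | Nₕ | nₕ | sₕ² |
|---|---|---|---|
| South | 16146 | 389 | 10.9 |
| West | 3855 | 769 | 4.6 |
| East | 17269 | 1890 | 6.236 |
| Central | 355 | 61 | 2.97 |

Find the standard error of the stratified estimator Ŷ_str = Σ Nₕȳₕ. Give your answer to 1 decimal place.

Var(Ŷ_str) = Σₕ Nₕ²(1 − fₕ)sₕ²/nₕ.
South: 16146²·(1 − 389/16146)·10.9/389 = 7.1287828 × 10^6.
West: 3855²·(1 − 769/3855)·4.6/769 = 71162.598.
East: 17269²·(1 − 1890/17269)·6.236/1890 = 876273.32.
Central: 355²·(1 − 61/355)·2.97/61 = 5081.6213.
Sum = 8.0813003 × 10^6.
SE = √(8.0813003 × 10^6) = 2842.8.

2842.8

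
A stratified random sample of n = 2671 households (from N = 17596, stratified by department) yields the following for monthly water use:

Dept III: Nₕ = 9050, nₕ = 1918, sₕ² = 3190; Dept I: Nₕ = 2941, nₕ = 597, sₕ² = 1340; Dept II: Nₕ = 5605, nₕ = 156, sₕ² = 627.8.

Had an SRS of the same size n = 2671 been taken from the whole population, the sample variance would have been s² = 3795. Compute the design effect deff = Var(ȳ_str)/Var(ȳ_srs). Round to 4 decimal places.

Var(ȳ_str) = Σ Wₕ²(1−fₕ)sₕ²/nₕ with Wₕ = Nₕ/17596:
  Dept III: (9050/17596)²·(1−1918/9050)·3190/1918 = 0.34671616
  Dept I: (2941/17596)²·(1−597/2941)·1340/597 = 0.049975275
  Dept II: (5605/17596)²·(1−156/5605)·627.8/156 = 0.39697324
  → Var(ȳ_str) = 0.79366468.
Var(ȳ_srs) = (1 − 2671/17596)·3795/2671 = 1.2051422.
deff = 0.79366468 / 1.2051422 = 0.6586.

0.6586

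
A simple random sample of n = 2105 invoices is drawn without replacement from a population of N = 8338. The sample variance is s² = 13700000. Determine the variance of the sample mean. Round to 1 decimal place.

4865.2

Under SRS without replacement, Var(ȳ) = (1 − f)·s²/n with f = n/N = 2105/8338 = 0.25245862.
Var(ȳ) = (1 − 0.25245862)·13700000/2105 = 0.74754138·6508.3135 = 4865.2337.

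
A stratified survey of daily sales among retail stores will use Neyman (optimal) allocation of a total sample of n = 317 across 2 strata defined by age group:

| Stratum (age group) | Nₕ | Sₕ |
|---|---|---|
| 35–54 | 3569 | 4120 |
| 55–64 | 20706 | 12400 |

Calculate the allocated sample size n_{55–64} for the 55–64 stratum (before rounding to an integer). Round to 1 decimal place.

299.8

Neyman allocation: nₕ = n·NₕSₕ / Σⱼ NⱼSⱼ.
Σ NⱼSⱼ = 3569·4120 + 20706·12400 = 2.7145868 × 10^8.
n_{55–64} = 317·20706·12400 / (2.7145868 × 10^8) = 299.8.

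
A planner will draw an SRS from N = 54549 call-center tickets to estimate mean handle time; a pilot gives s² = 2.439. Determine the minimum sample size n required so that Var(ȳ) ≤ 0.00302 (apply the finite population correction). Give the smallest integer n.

796

Without fpc, n₀ = s²/D = 2.439/0.00302 = 807.6159.
With fpc, (1 − n/N)·s²/n ≤ D requires n ≥ n₀/(1 + n₀/N) = 807.6159/(1 + 807.6159/54549) = 795.8333.
Rounding up, n = 796.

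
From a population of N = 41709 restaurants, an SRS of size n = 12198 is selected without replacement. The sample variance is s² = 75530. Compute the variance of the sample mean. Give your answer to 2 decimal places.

4.38

Under SRS without replacement, Var(ȳ) = (1 − f)·s²/n with f = n/N = 12198/41709 = 0.29245487.
Var(ȳ) = (1 − 0.29245487)·75530/12198 = 0.70754513·6.1919987 = 4.3811185.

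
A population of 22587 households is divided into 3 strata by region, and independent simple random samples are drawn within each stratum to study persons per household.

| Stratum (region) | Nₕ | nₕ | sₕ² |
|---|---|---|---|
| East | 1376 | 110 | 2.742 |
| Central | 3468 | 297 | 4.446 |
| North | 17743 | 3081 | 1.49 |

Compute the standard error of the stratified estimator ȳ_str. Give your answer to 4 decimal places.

0.0256

Var(ȳ_str) = Σₕ Wₕ²(1 − fₕ)sₕ²/nₕ with Wₕ = Nₕ/N, N = 22587.
East: Wₕ = 0.06092000; term = 0.06092000²·(1 − 0.07994186)·2.742/110 = 8.5115725 × 10^-5.
Central: Wₕ = 0.15353965; term = 0.15353965²·(1 − 0.08564014)·4.446/297 = 3.226794 × 10^-4.
North: Wₕ = 0.78554036; term = 0.78554036²·(1 − 0.17364594)·1.49/3081 = 2.4660265 × 10^-4.
Sum = 6.5439778 × 10^-4.
SE = √(6.5439778 × 10^-4) = 0.0256.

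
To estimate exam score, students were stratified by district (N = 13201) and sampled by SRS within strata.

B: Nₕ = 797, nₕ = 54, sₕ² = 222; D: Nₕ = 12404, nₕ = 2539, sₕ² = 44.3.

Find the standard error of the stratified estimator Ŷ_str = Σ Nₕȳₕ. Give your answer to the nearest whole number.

Var(Ŷ_str) = Σₕ Nₕ²(1 − fₕ)sₕ²/nₕ.
B: 797²·(1 − 54/797)·222/54 = 2.4344808 × 10^6.
D: 12404²·(1 − 2539/12404)·44.3/2539 = 2.1350098 × 10^6.
Sum = 4.5694906 × 10^6.
SE = √(4.5694906 × 10^6) = 2138.

2138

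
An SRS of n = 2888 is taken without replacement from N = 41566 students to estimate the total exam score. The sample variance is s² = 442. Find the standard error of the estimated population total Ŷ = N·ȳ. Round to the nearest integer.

15686

Var(Ŷ) = N²·Var(ȳ) = N²·(1 − n/N)·s²/n.
f = 2888/41566 = 0.06947986; Var(ȳ) = 0.93052014·442/2888 = 0.1424134.
Var(Ŷ) = 41566² · 0.1424134 = 2.4605224 × 10^8.
SE(Ŷ) = √(2.4605224 × 10^8) = 15686.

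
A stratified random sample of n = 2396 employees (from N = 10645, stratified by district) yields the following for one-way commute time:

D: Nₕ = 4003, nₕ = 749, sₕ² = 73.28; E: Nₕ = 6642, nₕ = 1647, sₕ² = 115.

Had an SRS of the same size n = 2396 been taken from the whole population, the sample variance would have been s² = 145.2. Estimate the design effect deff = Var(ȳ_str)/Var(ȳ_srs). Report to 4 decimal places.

0.6748

Var(ȳ_str) = Σ Wₕ²(1−fₕ)sₕ²/nₕ with Wₕ = Nₕ/10645:
  D: (4003/10645)²·(1−749/4003)·73.28/749 = 0.01124645
  E: (6642/10645)²·(1−1647/6642)·115/1647 = 0.020443124
  → Var(ȳ_str) = 0.031689574.
Var(ȳ_srs) = (1 − 2396/10645)·145.2/2396 = 0.046960795.
deff = 0.031689574 / 0.046960795 = 0.6748.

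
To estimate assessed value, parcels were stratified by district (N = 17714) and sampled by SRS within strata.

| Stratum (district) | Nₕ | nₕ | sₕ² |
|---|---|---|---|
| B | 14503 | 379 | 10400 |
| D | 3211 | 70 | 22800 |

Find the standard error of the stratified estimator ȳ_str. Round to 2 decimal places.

5.33

Var(ȳ_str) = Σₕ Wₕ²(1 − fₕ)sₕ²/nₕ with Wₕ = Nₕ/N, N = 17714.
B: Wₕ = 0.81873095; term = 0.81873095²·(1 − 0.02613252)·10400/379 = 17.913333.
D: Wₕ = 0.18126905; term = 0.18126905²·(1 − 0.02180006)·22800/70 = 10.469158.
Sum = 28.382491.
SE = √(28.382491) = 5.33.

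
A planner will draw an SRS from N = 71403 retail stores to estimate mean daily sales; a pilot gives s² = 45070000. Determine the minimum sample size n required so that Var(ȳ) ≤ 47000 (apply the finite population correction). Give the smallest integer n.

Without fpc, n₀ = s²/D = 45070000/47000 = 958.9362.
With fpc, (1 − n/N)·s²/n ≤ D requires n ≥ n₀/(1 + n₀/N) = 958.9362/(1 + 958.9362/71403) = 946.2284.
Rounding up, n = 947.

947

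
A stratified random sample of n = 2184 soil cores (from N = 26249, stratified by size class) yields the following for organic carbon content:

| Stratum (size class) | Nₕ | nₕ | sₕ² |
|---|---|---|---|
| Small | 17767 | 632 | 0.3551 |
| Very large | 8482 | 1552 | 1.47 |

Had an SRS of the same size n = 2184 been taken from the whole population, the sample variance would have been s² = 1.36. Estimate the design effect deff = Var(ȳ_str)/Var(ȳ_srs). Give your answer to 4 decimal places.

Var(ȳ_str) = Σ Wₕ²(1−fₕ)sₕ²/nₕ with Wₕ = Nₕ/26249:
  Small: (17767/26249)²·(1−632/17767)·0.3551/632 = 2.4825973 × 10^-4
  Very large: (8482/26249)²·(1−1552/8482)·1.47/1552 = 8.0803765 × 10^-5
  → Var(ȳ_str) = 3.290635 × 10^-4.
Var(ȳ_srs) = (1 − 2184/26249)·1.36/2184 = 5.7089913 × 10^-4.
deff = (3.290635 × 10^-4) / (5.7089913 × 10^-4) = 0.5764.

0.5764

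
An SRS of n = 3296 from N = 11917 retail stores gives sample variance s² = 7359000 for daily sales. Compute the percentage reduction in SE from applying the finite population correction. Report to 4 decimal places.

f = n/N = 3296/11917 = 0.27657968.
SE_no-fpc = √(s²/n) = 47.251522; SE_fpc = √((1−f)s²/n) = 40.189366.
Ratio = √(1−f) = 0.85054119. Reduction = 100·(1 − 0.85054119) = 14.9459%.

14.9459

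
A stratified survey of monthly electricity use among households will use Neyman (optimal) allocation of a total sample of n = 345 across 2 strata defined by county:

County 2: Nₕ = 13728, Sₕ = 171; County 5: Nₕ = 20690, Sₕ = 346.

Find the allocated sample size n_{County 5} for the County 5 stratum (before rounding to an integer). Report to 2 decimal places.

Neyman allocation: nₕ = n·NₕSₕ / Σⱼ NⱼSⱼ.
Σ NⱼSⱼ = 13728·171 + 20690·346 = 9.506228 × 10^6.
n_{County 5} = 345·20690·346 / (9.506228 × 10^6) = 259.80.

259.80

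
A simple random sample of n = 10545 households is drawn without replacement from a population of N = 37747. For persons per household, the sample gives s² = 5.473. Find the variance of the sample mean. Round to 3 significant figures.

3.74 × 10^-4

Under SRS without replacement, Var(ȳ) = (1 − f)·s²/n with f = n/N = 10545/37747 = 0.27935995.
Var(ȳ) = (1 − 0.27935995)·5.473/10545 = 0.72064005·5.1901375 × 10^-4 = 3.740221 × 10^-4.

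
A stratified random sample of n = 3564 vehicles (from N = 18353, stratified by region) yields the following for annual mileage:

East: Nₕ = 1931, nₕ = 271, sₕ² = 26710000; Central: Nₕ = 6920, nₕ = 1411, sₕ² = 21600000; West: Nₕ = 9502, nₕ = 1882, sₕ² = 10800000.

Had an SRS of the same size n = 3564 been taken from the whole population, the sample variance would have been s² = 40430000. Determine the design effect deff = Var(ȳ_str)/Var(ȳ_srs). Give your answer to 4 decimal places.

0.4271

Var(ȳ_str) = Σ Wₕ²(1−fₕ)sₕ²/nₕ with Wₕ = Nₕ/18353:
  East: (1931/18353)²·(1−271/1931)·26710000/271 = 937.95247
  Central: (6920/18353)²·(1−1411/6920)·21600000/1411 = 1732.5727
  West: (9502/18353)²·(1−1882/9502)·10800000/1882 = 1233.5592
  → Var(ȳ_str) = 3904.0844.
Var(ȳ_srs) = (1 − 3564/18353)·40430000/3564 = 9141.0859.
deff = 3904.0844 / 9141.0859 = 0.4271.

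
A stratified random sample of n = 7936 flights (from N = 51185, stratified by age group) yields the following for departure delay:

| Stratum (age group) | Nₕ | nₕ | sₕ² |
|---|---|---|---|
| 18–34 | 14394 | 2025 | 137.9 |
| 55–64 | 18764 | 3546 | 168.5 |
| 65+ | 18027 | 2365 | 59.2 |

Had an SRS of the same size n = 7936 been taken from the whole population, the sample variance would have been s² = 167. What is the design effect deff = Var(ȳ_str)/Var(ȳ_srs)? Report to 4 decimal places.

Var(ȳ_str) = Σ Wₕ²(1−fₕ)sₕ²/nₕ with Wₕ = Nₕ/51185:
  18–34: (14394/51185)²·(1−2025/14394)·137.9/2025 = 0.0046277502
  55–64: (18764/51185)²·(1−3546/18764)·168.5/3546 = 0.0051791533
  65+: (18027/51185)²·(1−2365/18027)·59.2/2365 = 0.0026975893
  → Var(ȳ_str) = 0.012504493.
Var(ȳ_srs) = (1 − 7936/51185)·167/7936 = 0.017780672.
deff = 0.012504493 / 0.017780672 = 0.7033.

0.7033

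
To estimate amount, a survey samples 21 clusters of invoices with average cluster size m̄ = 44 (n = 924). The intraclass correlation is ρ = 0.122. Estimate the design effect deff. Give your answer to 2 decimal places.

6.25

deff = 1 + (44 − 1)·0.122 = 1 + 5.246 = 6.246.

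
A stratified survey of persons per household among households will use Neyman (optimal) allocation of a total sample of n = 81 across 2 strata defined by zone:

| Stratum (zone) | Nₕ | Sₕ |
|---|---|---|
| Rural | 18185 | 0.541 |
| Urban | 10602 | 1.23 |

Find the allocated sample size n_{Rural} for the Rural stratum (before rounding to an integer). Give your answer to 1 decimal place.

Neyman allocation: nₕ = n·NₕSₕ / Σⱼ NⱼSⱼ.
Σ NⱼSⱼ = 18185·0.541 + 10602·1.23 = 22878.545.
n_{Rural} = 81·18185·0.541 / 22878.545 = 34.8.

34.8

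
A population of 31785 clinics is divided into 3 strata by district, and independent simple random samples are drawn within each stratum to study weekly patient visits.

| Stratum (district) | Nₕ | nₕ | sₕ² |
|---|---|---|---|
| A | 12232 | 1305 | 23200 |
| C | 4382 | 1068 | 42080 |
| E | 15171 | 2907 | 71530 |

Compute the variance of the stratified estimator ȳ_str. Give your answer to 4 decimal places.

7.4499

Var(ȳ_str) = Σₕ Wₕ²(1 − fₕ)sₕ²/nₕ with Wₕ = Nₕ/N, N = 31785.
A: Wₕ = 0.38483561; term = 0.38483561²·(1 − 0.10668738)·23200/1305 = 2.3519683.
C: Wₕ = 0.13786377; term = 0.13786377²·(1 − 0.24372433)·42080/1068 = 0.56635003.
E: Wₕ = 0.47730061; term = 0.47730061²·(1 − 0.19161558)·71530/2907 = 4.5315326.
Sum = 7.4498509.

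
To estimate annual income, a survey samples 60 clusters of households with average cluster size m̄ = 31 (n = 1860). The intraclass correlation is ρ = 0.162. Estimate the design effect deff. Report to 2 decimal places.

deff = 1 + (31 − 1)·0.162 = 1 + 4.86 = 5.86.

5.86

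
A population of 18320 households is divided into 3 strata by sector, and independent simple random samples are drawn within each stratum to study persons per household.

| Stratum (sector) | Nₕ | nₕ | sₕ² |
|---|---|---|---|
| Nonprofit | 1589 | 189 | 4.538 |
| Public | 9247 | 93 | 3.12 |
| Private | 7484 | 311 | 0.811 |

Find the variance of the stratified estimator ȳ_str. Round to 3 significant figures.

Var(ȳ_str) = Σₕ Wₕ²(1 − fₕ)sₕ²/nₕ with Wₕ = Nₕ/N, N = 18320.
Nonprofit: Wₕ = 0.08673581; term = 0.08673581²·(1 − 0.11894273)·4.538/189 = 1.5914891 × 10^-4.
Public: Wₕ = 0.50474891; term = 0.50474891²·(1 − 0.01005732)·3.12/93 = 0.00846121.
Private: Wₕ = 0.40851528; term = 0.40851528²·(1 − 0.04155532)·0.811/311 = 4.1710379 × 10^-4.
Sum = 0.0090374627.

0.00904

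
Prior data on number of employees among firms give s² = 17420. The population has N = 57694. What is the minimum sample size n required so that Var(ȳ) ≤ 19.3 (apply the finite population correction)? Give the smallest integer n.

889

Without fpc, n₀ = s²/D = 17420/19.3 = 902.5907.
With fpc, (1 − n/N)·s²/n ≤ D requires n ≥ n₀/(1 + n₀/N) = 902.5907/(1 + 902.5907/57694) = 888.6877.
Rounding up, n = 889.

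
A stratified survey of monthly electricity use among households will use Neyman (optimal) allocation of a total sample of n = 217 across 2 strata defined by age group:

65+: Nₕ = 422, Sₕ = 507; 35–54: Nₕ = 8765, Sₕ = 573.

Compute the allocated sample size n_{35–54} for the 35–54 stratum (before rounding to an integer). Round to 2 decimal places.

Neyman allocation: nₕ = n·NₕSₕ / Σⱼ NⱼSⱼ.
Σ NⱼSⱼ = 422·507 + 8765·573 = 5.236299 × 10^6.
n_{35–54} = 217·8765·573 / (5.236299 × 10^6) = 208.13.

208.13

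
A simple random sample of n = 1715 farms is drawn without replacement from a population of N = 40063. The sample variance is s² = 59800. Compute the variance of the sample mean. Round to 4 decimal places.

33.3762

Under SRS without replacement, Var(ȳ) = (1 − f)·s²/n with f = n/N = 1715/40063 = 0.04280758.
Var(ȳ) = (1 − 0.04280758)·59800/1715 = 0.95719242·34.868805 = 33.376156.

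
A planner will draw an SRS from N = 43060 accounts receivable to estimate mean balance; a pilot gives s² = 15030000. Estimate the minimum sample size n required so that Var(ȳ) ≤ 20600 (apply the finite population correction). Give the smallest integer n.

Without fpc, n₀ = s²/D = 15030000/20600 = 729.6117.
With fpc, (1 − n/N)·s²/n ≤ D requires n ≥ n₀/(1 + n₀/N) = 729.6117/(1 + 729.6117/43060) = 717.4551.
Rounding up, n = 718.

718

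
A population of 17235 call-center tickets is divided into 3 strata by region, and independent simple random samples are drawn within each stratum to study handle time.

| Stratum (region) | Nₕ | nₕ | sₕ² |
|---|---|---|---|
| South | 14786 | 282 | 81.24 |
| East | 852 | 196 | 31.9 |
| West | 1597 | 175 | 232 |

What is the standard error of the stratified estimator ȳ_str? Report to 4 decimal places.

Var(ȳ_str) = Σₕ Wₕ²(1 − fₕ)sₕ²/nₕ with Wₕ = Nₕ/N, N = 17235.
South: Wₕ = 0.85790543; term = 0.85790543²·(1 − 0.01907210)·81.24/282 = 0.20798726.
East: Wₕ = 0.04943429; term = 0.04943429²·(1 − 0.23004695)·31.9/196 = 3.0623545 × 10^-4.
West: Wₕ = 0.09266028; term = 0.09266028²·(1 − 0.10958046)·232/175 = 0.01013519.
Sum = 0.21842869.
SE = √(0.21842869) = 0.4674.

0.4674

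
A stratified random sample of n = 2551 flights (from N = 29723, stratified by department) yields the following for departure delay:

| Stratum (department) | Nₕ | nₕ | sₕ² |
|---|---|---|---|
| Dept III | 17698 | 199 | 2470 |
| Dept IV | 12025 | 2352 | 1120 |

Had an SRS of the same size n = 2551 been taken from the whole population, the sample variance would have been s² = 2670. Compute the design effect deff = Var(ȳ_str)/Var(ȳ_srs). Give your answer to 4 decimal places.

Var(ȳ_str) = Σ Wₕ²(1−fₕ)sₕ²/nₕ with Wₕ = Nₕ/29723:
  Dept III: (17698/29723)²·(1−199/17698)·2470/199 = 4.3510695
  Dept IV: (12025/29723)²·(1−2352/12025)·1120/2352 = 0.062696269
  → Var(ȳ_str) = 4.4137658.
Var(ȳ_srs) = (1 − 2551/29723)·2670/2551 = 0.95681895.
deff = 4.4137658 / 0.95681895 = 4.6130.

4.6130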